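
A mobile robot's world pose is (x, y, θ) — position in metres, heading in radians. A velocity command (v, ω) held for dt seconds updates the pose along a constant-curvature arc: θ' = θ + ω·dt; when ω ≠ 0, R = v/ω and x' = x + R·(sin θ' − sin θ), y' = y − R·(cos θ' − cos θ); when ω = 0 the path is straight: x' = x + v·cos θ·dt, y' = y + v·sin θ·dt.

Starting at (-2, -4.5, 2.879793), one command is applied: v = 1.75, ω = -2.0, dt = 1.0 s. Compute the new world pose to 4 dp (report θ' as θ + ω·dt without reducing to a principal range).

θ' = 2.8798 + -2.0·1.0 = 0.8798
R = v/ω = 1.75/-2.0 = -0.8750
x' = -2 + -0.8750·(sin 0.8798 − sin 2.8798) = -2.4478
y' = -4.5 − -0.8750·(cos 0.8798 − cos 2.8798) = -3.0972

(-2.4478, -3.0972, 0.8798)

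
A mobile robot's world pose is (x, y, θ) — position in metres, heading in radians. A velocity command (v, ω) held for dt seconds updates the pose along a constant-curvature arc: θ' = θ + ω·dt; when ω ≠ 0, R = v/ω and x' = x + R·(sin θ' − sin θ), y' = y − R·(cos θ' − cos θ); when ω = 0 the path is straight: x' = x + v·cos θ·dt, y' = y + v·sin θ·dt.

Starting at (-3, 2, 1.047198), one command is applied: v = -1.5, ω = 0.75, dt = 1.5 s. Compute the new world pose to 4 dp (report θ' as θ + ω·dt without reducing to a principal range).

θ' = 1.0472 + 0.75·1.5 = 2.1722
R = v/ω = -1.5/0.75 = -2.0000
x' = -3 + -2.0000·(sin 2.1722 − sin 1.0472) = -2.9170
y' = 2 − -2.0000·(cos 2.1722 − cos 1.0472) = -0.1316

(-2.9170, -0.1316, 2.1722)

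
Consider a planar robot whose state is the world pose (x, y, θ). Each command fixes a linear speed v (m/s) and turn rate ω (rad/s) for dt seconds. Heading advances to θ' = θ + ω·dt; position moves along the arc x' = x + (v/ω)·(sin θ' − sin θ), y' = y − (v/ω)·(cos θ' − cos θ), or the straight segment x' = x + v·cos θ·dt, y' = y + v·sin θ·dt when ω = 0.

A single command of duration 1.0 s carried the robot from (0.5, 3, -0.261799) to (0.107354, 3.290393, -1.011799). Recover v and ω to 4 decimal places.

v = -0.5000, ω = -0.7500

Δθ = -1.011799 − -0.261799 = -0.750000
ω = Δθ/dt = -0.750000/1.0 = -0.7500
R = Δx/(sin θ' − sin θ) = 0.6667
v = R·ω = 0.6667·-0.7500 = -0.5000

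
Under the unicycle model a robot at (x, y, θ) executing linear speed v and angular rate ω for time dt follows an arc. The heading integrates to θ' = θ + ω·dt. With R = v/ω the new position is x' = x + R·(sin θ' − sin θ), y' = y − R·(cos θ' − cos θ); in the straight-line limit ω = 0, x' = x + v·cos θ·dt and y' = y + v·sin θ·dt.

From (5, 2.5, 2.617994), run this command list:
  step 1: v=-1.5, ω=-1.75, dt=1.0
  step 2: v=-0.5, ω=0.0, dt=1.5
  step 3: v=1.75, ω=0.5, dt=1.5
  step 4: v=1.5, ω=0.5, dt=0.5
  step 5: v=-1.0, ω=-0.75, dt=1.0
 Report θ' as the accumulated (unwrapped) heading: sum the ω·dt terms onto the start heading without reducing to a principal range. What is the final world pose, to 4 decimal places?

step 1: θ'=0.8680 (R=0.8571) → pose (5.2255, 1.2037, 0.8680)
step 2: θ'=0.8680 (straight) → pose (4.7407, 0.6314, 0.8680)
step 3: θ'=1.6180 (R=3.5000) → pose (5.5662, 3.0588, 1.6180)
step 4: θ'=1.8680 (R=3.0000) → pose (5.4380, 3.7958, 1.8680)
step 5: θ'=1.1180 (R=1.3333) → pose (5.3621, 2.8220, 1.1180)

(5.3621, 2.8220, 1.1180)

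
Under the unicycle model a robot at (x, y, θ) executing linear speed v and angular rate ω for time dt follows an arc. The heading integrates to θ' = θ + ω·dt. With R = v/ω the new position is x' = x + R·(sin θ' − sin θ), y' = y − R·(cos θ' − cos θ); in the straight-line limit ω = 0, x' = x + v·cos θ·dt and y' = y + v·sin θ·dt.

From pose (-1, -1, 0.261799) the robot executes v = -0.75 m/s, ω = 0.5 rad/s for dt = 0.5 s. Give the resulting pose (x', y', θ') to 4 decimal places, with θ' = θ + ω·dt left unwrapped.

(-1.3464, -1.1411, 0.5118)

θ' = 0.2618 + 0.5·0.5 = 0.5118
R = v/ω = -0.75/0.5 = -1.5000
x' = -1 + -1.5000·(sin 0.5118 − sin 0.2618) = -1.3464
y' = -1 − -1.5000·(cos 0.5118 − cos 0.2618) = -1.1411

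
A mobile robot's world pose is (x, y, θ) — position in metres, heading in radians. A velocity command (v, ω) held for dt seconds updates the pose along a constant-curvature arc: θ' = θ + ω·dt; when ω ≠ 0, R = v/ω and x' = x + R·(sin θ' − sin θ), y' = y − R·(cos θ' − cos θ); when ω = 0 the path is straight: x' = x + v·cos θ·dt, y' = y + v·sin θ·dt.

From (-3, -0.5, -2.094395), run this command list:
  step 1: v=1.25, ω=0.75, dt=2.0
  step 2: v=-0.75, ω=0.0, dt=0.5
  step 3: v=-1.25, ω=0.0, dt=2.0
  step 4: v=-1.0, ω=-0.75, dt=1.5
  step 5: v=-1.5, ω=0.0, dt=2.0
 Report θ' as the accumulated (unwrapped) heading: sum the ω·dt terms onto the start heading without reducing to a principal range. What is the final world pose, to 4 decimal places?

step 1: θ'=-0.5944 (R=1.6667) → pose (-2.4900, -2.7141, -0.5944)
step 2: θ'=-0.5944 (straight) → pose (-2.8007, -2.5041, -0.5944)
step 3: θ'=-0.5944 (straight) → pose (-4.8719, -1.1041, -0.5944)
step 4: θ'=-1.7194 (R=1.3333) → pose (-5.4438, 0.1979, -1.7194)
step 5: θ'=-1.7194 (straight) → pose (-4.9997, 3.1649, -1.7194)

(-4.9997, 3.1649, -1.7194)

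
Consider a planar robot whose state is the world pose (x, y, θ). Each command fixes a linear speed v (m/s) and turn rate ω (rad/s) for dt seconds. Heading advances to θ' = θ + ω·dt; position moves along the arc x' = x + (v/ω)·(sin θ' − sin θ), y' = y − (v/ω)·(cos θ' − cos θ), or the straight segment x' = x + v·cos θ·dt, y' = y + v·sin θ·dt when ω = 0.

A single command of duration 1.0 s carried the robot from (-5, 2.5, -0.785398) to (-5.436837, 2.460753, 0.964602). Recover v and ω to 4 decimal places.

v = -0.5000, ω = 1.7500

Δθ = 0.964602 − -0.785398 = 1.750000
ω = Δθ/dt = 1.750000/1.0 = 1.7500
R = Δx/(sin θ' − sin θ) = -0.2857
v = R·ω = -0.2857·1.7500 = -0.5000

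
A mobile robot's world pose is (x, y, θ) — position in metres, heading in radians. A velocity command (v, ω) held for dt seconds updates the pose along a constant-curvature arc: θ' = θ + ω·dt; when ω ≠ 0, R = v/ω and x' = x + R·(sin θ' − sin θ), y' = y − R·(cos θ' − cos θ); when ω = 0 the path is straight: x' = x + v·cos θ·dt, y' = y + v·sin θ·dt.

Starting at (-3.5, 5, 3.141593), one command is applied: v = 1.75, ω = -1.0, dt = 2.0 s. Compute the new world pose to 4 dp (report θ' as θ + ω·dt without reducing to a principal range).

(-5.0913, 7.4783, 1.1416)

θ' = 3.1416 + -1.0·2.0 = 1.1416
R = v/ω = 1.75/-1.0 = -1.7500
x' = -3.5 + -1.7500·(sin 1.1416 − sin 3.1416) = -5.0913
y' = 5 − -1.7500·(cos 1.1416 − cos 3.1416) = 7.4783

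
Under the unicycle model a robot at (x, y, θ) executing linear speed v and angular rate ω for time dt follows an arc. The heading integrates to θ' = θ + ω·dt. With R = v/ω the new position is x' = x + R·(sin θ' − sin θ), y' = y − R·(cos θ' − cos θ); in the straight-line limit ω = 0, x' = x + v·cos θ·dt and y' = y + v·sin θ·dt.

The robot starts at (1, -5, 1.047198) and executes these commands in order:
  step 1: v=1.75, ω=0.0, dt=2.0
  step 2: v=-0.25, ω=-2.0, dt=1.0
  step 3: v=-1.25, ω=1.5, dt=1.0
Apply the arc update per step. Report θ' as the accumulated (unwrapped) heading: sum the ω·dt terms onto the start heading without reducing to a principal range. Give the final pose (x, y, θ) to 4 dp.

(1.4271, -1.7500, 0.5472)

step 1: θ'=1.0472 (straight) → pose (2.7500, -1.9689, 1.0472)
step 2: θ'=-0.9528 (R=0.1250) → pose (2.5399, -1.9788, -0.9528)
step 3: θ'=0.5472 (R=-0.8333) → pose (1.4271, -1.7500, 0.5472)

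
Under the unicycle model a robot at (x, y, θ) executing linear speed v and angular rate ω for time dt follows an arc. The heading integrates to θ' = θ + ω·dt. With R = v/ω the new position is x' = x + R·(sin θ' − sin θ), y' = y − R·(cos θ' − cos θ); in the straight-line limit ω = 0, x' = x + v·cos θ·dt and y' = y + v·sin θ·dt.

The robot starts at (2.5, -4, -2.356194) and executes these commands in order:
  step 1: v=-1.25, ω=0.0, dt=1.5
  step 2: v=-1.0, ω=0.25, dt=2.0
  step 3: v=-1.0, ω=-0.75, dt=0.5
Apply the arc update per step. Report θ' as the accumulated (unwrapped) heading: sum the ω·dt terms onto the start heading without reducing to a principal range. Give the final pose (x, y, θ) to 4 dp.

step 1: θ'=-2.3562 (straight) → pose (3.8258, -2.6742, -2.3562)
step 2: θ'=-1.8562 (R=-4.0000) → pose (4.8356, -0.9719, -1.8562)
step 3: θ'=-2.2312 (R=1.3333) → pose (5.0620, -0.5294, -2.2312)

(5.0620, -0.5294, -2.2312)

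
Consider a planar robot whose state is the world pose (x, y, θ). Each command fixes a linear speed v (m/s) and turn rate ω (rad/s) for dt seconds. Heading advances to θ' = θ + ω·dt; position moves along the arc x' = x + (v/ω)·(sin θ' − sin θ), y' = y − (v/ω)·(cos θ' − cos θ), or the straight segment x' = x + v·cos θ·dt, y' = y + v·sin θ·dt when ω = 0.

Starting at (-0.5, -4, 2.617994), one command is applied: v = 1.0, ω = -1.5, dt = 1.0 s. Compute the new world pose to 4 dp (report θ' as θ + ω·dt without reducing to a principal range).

θ' = 2.6180 + -1.5·1.0 = 1.1180
R = v/ω = 1.0/-1.5 = -0.6667
x' = -0.5 + -0.6667·(sin 1.1180 − sin 2.6180) = -0.7661
y' = -4 − -0.6667·(cos 1.1180 − cos 2.6180) = -3.1310

(-0.7661, -3.1310, 1.1180)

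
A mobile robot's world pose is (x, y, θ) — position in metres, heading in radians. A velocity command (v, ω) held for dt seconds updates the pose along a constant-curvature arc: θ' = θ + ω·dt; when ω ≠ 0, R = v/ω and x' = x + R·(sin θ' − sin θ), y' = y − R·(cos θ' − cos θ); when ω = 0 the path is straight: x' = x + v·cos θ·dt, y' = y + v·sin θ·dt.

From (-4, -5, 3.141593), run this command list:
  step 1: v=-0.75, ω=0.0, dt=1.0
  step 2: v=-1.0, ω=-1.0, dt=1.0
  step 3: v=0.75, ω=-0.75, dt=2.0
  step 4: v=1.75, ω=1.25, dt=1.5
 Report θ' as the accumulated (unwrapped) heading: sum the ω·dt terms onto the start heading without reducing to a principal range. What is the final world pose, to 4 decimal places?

(-2.1843, -1.8613, 2.5166)

step 1: θ'=3.1416 (straight) → pose (-3.2500, -5.0000, 3.1416)
step 2: θ'=2.1416 (R=1.0000) → pose (-2.4085, -5.4597, 2.1416)
step 3: θ'=0.6416 (R=-1.0000) → pose (-2.1655, -4.1183, 0.6416)
step 4: θ'=2.5166 (R=1.4000) → pose (-2.1843, -1.8613, 2.5166)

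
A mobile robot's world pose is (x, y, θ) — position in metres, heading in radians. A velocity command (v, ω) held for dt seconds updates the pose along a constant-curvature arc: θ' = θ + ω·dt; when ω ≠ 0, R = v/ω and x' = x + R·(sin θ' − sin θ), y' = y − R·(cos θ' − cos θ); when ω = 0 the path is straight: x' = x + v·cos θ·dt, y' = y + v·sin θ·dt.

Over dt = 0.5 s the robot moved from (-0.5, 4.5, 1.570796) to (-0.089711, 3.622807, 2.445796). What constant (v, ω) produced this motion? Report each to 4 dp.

Δθ = 2.445796 − 1.570796 = 0.875000
ω = Δθ/dt = 0.875000/0.5 = 1.7500
R = −Δy/(cos θ' − cos θ) = -1.1429
v = R·ω = -1.1429·1.7500 = -2.0000

v = -2.0000, ω = 1.7500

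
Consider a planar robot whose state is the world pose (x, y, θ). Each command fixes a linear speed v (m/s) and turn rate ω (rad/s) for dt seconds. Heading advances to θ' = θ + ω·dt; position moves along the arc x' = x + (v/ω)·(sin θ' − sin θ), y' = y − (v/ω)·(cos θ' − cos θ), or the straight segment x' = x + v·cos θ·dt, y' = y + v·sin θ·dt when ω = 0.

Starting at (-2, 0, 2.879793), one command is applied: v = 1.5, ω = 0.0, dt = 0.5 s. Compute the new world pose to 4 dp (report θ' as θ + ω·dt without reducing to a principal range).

θ' = 2.8798 + 0.0·0.5 = 2.8798
ω = 0 → straight: x' = -2 + 1.5·cos(2.8798)·0.5 = -2.7244
y' = 0 + 1.5·sin(2.8798)·0.5 = 0.1941

(-2.7244, 0.1941, 2.8798)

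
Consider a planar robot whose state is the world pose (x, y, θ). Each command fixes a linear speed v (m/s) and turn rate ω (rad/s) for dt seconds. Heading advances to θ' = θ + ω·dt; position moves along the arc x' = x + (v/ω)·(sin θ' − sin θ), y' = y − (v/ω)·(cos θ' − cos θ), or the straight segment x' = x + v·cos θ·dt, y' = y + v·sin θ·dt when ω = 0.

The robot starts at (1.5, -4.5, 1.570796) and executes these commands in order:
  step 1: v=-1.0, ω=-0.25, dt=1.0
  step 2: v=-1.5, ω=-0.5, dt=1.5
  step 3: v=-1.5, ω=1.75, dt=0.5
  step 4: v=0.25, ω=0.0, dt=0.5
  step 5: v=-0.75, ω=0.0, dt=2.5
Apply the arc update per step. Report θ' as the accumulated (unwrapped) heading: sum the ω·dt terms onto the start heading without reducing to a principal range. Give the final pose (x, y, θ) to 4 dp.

step 1: θ'=1.3208 (R=4.0000) → pose (1.3756, -5.4896, 1.3208)
step 2: θ'=0.5708 (R=3.0000) → pose (0.0898, -7.2718, 0.5708)
step 3: θ'=1.4458 (R=-0.8571) → pose (-0.2975, -7.8862, 1.4458)
step 4: θ'=1.4458 (straight) → pose (-0.2819, -7.7622, 1.4458)
step 5: θ'=1.4458 (straight) → pose (-0.5157, -9.6226, 1.4458)

(-0.5157, -9.6226, 1.4458)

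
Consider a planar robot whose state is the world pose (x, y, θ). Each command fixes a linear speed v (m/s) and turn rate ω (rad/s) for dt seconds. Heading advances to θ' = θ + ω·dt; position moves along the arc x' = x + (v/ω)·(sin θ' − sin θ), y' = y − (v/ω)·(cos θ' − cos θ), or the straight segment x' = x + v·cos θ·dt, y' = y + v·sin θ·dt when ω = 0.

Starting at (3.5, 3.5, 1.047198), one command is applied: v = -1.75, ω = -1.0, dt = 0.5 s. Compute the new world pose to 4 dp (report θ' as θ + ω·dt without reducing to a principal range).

θ' = 1.0472 + -1.0·0.5 = 0.5472
R = v/ω = -1.75/-1.0 = 1.7500
x' = 3.5 + 1.7500·(sin 0.5472 − sin 1.0472) = 2.8950
y' = 3.5 − 1.7500·(cos 0.5472 − cos 1.0472) = 2.8805

(2.8950, 2.8805, 0.5472)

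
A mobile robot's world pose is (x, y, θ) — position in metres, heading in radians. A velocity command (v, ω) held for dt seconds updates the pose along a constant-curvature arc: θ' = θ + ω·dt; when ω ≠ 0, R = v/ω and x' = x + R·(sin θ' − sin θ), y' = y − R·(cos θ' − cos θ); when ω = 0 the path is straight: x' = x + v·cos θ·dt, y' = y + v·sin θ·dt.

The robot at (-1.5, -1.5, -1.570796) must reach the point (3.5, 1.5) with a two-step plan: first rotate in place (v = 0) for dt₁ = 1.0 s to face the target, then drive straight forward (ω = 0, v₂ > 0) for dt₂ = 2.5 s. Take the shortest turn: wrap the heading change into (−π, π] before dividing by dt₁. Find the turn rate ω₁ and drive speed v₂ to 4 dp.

ω₁ = 2.1112, v₂ = 2.3324

heading to target = atan2(1.5−-1.5, 3.5−-1.5) = 0.5404
Δθ = wrap(0.5404 − -1.5708) = 2.1112; ω₁ = Δθ/dt₁ = 2.1112
distance = √((3.5−-1.5)² + (1.5−-1.5)²) = 5.8310; v₂ = distance/dt₂ = 2.3324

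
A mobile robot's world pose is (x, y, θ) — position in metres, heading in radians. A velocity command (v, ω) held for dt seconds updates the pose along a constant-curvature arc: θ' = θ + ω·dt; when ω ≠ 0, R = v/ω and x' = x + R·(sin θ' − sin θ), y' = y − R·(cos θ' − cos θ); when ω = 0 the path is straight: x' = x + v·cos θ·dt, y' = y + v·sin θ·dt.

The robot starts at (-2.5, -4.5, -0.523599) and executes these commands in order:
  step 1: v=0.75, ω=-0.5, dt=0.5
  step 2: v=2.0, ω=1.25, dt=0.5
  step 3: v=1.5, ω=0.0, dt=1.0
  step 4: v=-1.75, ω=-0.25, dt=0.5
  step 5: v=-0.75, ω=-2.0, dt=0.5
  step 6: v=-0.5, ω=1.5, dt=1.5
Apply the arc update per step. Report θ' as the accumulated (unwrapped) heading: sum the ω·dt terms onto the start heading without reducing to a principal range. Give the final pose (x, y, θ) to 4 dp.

step 1: θ'=-0.7736 (R=-1.5000) → pose (-2.2019, -4.7259, -0.7736)
step 2: θ'=-0.1486 (R=1.6000) → pose (-1.3209, -5.1637, -0.1486)
step 3: θ'=-0.1486 (straight) → pose (0.1626, -5.3857, -0.1486)
step 4: θ'=-0.2736 (R=7.0000) → pose (-0.6924, -5.2025, -0.2736)
step 5: θ'=-1.2736 (R=0.3750) → pose (-0.9497, -4.9513, -1.2736)
step 6: θ'=0.9764 (R=-0.3333) → pose (-1.5445, -4.8622, 0.9764)

(-1.5445, -4.8622, 0.9764)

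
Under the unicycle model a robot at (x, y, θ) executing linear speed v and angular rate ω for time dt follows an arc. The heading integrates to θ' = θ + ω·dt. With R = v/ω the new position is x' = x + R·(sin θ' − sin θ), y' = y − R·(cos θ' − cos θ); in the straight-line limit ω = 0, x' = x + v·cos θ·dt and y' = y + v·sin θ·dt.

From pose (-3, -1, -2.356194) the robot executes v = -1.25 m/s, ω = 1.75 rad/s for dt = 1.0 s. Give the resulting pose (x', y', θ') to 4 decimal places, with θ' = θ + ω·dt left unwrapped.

(-3.0981, 0.0921, -0.6062)

θ' = -2.3562 + 1.75·1.0 = -0.6062
R = v/ω = -1.25/1.75 = -0.7143
x' = -3 + -0.7143·(sin -0.6062 − sin -2.3562) = -3.0981
y' = -1 − -0.7143·(cos -0.6062 − cos -2.3562) = 0.0921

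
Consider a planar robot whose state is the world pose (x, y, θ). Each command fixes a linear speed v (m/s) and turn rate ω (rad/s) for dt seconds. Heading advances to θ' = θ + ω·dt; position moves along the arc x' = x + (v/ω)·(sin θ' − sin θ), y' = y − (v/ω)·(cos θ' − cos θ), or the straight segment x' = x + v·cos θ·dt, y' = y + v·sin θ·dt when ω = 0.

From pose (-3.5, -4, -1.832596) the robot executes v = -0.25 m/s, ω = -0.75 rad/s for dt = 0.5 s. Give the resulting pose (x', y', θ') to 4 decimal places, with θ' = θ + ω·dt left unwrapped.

(-3.4460, -3.8881, -2.2076)

θ' = -1.8326 + -0.75·0.5 = -2.2076
R = v/ω = -0.25/-0.75 = 0.3333
x' = -3.5 + 0.3333·(sin -2.2076 − sin -1.8326) = -3.4460
y' = -4 − 0.3333·(cos -2.2076 − cos -1.8326) = -3.8881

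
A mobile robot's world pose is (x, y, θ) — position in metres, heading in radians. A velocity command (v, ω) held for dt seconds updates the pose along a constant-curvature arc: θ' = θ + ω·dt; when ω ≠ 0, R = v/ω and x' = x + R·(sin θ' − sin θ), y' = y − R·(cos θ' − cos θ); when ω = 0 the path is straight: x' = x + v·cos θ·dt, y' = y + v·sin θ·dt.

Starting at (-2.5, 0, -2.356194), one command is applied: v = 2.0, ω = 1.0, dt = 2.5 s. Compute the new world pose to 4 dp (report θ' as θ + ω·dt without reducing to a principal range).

(-0.7992, -3.3936, 0.1438)

θ' = -2.3562 + 1.0·2.5 = 0.1438
R = v/ω = 2.0/1.0 = 2.0000
x' = -2.5 + 2.0000·(sin 0.1438 − sin -2.3562) = -0.7992
y' = 0 − 2.0000·(cos 0.1438 − cos -2.3562) = -3.3936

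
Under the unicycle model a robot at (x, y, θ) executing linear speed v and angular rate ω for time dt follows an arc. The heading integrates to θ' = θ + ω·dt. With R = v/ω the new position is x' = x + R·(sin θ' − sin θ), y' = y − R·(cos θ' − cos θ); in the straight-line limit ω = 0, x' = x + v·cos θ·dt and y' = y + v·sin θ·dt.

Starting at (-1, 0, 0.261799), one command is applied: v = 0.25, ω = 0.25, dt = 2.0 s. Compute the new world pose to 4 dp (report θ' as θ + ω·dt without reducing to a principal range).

(-0.5686, 0.2423, 0.7618)

θ' = 0.2618 + 0.25·2.0 = 0.7618
R = v/ω = 0.25/0.25 = 1.0000
x' = -1 + 1.0000·(sin 0.7618 − sin 0.2618) = -0.5686
y' = 0 − 1.0000·(cos 0.7618 − cos 0.2618) = 0.2423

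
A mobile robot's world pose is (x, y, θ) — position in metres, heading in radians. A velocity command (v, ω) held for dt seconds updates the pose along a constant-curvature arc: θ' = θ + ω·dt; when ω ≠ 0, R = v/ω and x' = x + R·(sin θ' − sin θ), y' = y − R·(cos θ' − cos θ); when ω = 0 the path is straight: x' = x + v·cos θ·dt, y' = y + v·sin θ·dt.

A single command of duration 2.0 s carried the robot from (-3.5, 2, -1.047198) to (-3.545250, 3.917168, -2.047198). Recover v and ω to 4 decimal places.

v = -1.0000, ω = -0.5000

Δθ = -2.047198 − -1.047198 = -1.000000
ω = Δθ/dt = -1.000000/2.0 = -0.5000
R = −Δy/(cos θ' − cos θ) = 2.0000
v = R·ω = 2.0000·-0.5000 = -1.0000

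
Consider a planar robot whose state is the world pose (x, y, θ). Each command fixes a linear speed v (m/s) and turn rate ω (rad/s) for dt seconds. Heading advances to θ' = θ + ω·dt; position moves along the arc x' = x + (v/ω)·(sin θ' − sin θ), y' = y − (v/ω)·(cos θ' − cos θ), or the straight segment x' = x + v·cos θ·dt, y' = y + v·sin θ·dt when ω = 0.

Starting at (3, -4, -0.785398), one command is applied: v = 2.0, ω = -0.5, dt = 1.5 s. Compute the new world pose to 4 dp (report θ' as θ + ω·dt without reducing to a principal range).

θ' = -0.7854 + -0.5·1.5 = -1.5354
R = v/ω = 2.0/-0.5 = -4.0000
x' = 3 + -4.0000·(sin -1.5354 − sin -0.7854) = 4.1691
y' = -4 − -4.0000·(cos -1.5354 − cos -0.7854) = -6.6869

(4.1691, -6.6869, -1.5354)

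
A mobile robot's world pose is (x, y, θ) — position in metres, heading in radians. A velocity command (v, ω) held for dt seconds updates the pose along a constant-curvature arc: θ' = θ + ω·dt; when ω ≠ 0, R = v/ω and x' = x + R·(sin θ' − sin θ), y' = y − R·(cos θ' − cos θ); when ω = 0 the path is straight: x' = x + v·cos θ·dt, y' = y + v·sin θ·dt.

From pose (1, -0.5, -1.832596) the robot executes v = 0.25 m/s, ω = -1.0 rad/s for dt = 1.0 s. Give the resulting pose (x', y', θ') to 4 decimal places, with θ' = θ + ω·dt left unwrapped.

(0.8345, -0.6735, -2.8326)

θ' = -1.8326 + -1.0·1.0 = -2.8326
R = v/ω = 0.25/-1.0 = -0.2500
x' = 1 + -0.2500·(sin -2.8326 − sin -1.8326) = 0.8345
y' = -0.5 − -0.2500·(cos -2.8326 − cos -1.8326) = -0.6735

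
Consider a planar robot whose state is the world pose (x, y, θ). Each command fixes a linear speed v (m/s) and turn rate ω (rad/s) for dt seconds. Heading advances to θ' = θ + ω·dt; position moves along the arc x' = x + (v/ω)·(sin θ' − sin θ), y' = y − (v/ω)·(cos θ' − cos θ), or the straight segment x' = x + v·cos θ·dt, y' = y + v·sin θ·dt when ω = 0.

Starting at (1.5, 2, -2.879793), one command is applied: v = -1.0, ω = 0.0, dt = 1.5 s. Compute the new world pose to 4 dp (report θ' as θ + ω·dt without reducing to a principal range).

(2.9489, 2.3882, -2.8798)

θ' = -2.8798 + 0.0·1.5 = -2.8798
ω = 0 → straight: x' = 1.5 + -1.0·cos(-2.8798)·1.5 = 2.9489
y' = 2 + -1.0·sin(-2.8798)·1.5 = 2.3882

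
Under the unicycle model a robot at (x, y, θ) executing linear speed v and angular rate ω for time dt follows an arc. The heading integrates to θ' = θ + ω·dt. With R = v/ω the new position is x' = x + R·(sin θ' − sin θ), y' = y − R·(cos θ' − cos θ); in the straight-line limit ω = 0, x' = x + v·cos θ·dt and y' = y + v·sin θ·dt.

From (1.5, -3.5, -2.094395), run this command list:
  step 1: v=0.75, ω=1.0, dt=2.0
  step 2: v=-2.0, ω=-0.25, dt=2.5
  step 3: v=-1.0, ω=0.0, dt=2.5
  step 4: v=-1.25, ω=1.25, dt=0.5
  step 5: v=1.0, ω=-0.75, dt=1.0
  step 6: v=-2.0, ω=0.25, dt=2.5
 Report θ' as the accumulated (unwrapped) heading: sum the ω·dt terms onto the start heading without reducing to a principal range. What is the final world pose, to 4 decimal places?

(-8.2521, 1.2687, -0.2194)

step 1: θ'=-0.0944 (R=0.7500) → pose (2.0788, -4.6217, -0.0944)
step 2: θ'=-0.7194 (R=8.0000) → pose (-2.4386, -2.6749, -0.7194)
step 3: θ'=-0.7194 (straight) → pose (-4.3191, -1.0276, -0.7194)
step 4: θ'=-0.0944 (R=-1.0000) → pose (-4.8838, -0.7842, -0.0944)
step 5: θ'=-0.8444 (R=-1.3333) → pose (-4.0127, -1.2261, -0.8444)
step 6: θ'=-0.2194 (R=-8.0000) → pose (-8.2521, 1.2687, -0.2194)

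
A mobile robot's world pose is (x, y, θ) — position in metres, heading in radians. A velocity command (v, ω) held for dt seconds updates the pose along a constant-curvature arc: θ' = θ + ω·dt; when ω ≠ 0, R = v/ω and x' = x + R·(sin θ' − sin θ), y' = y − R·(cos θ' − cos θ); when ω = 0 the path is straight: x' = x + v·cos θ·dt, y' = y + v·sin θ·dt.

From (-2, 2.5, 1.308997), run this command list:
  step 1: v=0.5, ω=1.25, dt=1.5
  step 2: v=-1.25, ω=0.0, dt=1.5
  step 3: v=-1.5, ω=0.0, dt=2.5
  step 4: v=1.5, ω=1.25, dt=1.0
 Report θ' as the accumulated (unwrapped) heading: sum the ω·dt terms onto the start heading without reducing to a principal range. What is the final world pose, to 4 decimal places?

step 1: θ'=3.1840 (R=0.4000) → pose (-2.4033, 3.0032, 3.1840)
step 2: θ'=3.1840 (straight) → pose (-0.5300, 3.0827, 3.1840)
step 3: θ'=3.1840 (straight) → pose (3.2166, 3.2416, 3.1840)
step 4: θ'=4.4340 (R=1.2000) → pose (2.1137, 2.3725, 4.4340)

(2.1137, 2.3725, 4.4340)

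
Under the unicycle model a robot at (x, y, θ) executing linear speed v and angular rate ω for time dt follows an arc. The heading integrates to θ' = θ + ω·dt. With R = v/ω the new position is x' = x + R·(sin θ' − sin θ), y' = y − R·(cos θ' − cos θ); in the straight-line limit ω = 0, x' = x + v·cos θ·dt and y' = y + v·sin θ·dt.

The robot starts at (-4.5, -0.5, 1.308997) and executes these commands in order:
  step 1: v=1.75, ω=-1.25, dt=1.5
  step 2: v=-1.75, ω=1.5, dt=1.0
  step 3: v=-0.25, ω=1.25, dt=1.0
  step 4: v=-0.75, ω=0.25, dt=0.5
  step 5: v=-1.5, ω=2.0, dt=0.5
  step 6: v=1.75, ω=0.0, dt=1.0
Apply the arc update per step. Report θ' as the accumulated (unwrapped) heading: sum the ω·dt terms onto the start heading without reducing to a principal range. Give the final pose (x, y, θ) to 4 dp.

(-4.7748, -1.0245, 3.3090)

step 1: θ'=-0.5660 (R=-1.4000) → pose (-2.3969, 0.3193, -0.5660)
step 2: θ'=0.9340 (R=-1.1667) → pose (-3.9606, 0.0283, 0.9340)
step 3: θ'=2.1840 (R=-0.2000) → pose (-3.9633, -0.2057, 2.1840)
step 4: θ'=2.3090 (R=-3.0000) → pose (-3.7290, -0.4981, 2.3090)
step 5: θ'=3.3090 (R=-0.7500) → pose (-3.0492, -0.7329, 3.3090)
step 6: θ'=3.3090 (straight) → pose (-4.7748, -1.0245, 3.3090)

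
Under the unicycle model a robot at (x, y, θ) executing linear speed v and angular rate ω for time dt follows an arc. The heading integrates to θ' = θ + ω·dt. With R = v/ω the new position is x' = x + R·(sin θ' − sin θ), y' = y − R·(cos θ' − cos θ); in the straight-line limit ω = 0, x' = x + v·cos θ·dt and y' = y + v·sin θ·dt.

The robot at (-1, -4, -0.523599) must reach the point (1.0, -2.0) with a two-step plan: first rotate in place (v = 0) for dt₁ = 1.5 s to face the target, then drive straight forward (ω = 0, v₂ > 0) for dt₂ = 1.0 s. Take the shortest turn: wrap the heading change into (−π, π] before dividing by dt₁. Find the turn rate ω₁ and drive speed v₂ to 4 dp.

ω₁ = 0.8727, v₂ = 2.8284

heading to target = atan2(-2−-4, 1−-1) = 0.7854
Δθ = wrap(0.7854 − -0.5236) = 1.3090; ω₁ = Δθ/dt₁ = 0.8727
distance = √((1−-1)² + (-2−-4)²) = 2.8284; v₂ = distance/dt₂ = 2.8284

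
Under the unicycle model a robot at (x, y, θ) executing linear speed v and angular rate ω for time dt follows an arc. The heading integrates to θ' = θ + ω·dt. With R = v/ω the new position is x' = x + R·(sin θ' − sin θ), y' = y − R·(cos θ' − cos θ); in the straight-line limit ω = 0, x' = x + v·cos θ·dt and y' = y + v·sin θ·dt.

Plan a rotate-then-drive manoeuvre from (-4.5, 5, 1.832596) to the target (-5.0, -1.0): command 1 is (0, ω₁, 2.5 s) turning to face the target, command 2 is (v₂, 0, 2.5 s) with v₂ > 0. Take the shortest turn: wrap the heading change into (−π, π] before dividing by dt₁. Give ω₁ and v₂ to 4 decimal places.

heading to target = atan2(-1−5, -5−-4.5) = -1.6539
Δθ = wrap(-1.6539 − 1.8326) = 2.7967; ω₁ = Δθ/dt₁ = 1.1187
distance = √((-5−-4.5)² + (-1−5)²) = 6.0208; v₂ = distance/dt₂ = 2.4083

ω₁ = 1.1187, v₂ = 2.4083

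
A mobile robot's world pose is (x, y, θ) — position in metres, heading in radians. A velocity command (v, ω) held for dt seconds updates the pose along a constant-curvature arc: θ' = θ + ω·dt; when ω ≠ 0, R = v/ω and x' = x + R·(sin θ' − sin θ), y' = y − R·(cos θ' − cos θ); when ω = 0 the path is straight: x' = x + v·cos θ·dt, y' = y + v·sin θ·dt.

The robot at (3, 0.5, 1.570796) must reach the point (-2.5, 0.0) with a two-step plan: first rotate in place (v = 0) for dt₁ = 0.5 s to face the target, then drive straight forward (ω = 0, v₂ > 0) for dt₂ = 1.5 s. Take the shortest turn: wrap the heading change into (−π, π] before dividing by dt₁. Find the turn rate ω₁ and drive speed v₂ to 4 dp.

heading to target = atan2(0−0.5, -2.5−3) = -3.0509
Δθ = wrap(-3.0509 − 1.5708) = 1.6615; ω₁ = Δθ/dt₁ = 3.3229
distance = √((-2.5−3)² + (0−0.5)²) = 5.5227; v₂ = distance/dt₂ = 3.6818

ω₁ = 3.3229, v₂ = 3.6818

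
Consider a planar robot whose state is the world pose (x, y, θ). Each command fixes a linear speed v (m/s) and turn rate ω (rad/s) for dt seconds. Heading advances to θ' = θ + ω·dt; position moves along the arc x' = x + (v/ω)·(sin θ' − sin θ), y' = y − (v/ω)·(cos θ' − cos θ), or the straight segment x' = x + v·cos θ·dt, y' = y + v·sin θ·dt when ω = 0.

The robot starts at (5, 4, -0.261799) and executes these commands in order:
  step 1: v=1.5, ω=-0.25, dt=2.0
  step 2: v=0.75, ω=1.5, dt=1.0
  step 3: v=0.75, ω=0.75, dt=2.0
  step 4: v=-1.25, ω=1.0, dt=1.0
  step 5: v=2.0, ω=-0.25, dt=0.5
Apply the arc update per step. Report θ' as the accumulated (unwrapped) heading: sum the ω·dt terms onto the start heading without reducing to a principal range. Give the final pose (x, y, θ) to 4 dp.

(8.4861, 3.3920, 3.1132)

step 1: θ'=-0.7618 (R=-6.0000) → pose (7.5884, 2.5460, -0.7618)
step 2: θ'=0.7382 (R=0.5000) → pose (8.2700, 2.5380, 0.7382)
step 3: θ'=2.2382 (R=1.0000) → pose (8.3825, 3.8966, 2.2382)
step 4: θ'=3.2382 (R=-1.2500) → pose (9.4849, 3.4261, 3.2382)
step 5: θ'=3.1132 (R=-8.0000) → pose (8.4861, 3.3920, 3.1132)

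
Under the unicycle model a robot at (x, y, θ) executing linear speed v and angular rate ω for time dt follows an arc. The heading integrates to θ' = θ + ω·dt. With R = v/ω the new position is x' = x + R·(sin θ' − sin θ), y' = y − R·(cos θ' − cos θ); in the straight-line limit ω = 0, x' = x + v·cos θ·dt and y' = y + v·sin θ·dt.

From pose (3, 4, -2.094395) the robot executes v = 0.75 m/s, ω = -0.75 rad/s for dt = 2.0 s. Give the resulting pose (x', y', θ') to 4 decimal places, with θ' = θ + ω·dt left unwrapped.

θ' = -2.0944 + -0.75·2.0 = -3.5944
R = v/ω = 0.75/-0.75 = -1.0000
x' = 3 + -1.0000·(sin -3.5944 − sin -2.0944) = 1.6965
y' = 4 − -1.0000·(cos -3.5944 − cos -2.0944) = 3.6008

(1.6965, 3.6008, -3.5944)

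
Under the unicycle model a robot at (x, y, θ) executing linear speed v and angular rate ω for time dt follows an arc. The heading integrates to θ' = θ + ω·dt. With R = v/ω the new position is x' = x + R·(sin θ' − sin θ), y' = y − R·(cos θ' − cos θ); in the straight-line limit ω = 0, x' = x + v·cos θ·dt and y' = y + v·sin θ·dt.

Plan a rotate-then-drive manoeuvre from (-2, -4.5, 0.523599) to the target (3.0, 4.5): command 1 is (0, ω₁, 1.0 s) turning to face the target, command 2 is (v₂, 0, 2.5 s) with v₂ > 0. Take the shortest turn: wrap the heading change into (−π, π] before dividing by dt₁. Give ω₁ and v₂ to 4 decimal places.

ω₁ = 0.5401, v₂ = 4.1183

heading to target = atan2(4.5−-4.5, 3−-2) = 1.0637
Δθ = wrap(1.0637 − 0.5236) = 0.5401; ω₁ = Δθ/dt₁ = 0.5401
distance = √((3−-2)² + (4.5−-4.5)²) = 10.2956; v₂ = distance/dt₂ = 4.1183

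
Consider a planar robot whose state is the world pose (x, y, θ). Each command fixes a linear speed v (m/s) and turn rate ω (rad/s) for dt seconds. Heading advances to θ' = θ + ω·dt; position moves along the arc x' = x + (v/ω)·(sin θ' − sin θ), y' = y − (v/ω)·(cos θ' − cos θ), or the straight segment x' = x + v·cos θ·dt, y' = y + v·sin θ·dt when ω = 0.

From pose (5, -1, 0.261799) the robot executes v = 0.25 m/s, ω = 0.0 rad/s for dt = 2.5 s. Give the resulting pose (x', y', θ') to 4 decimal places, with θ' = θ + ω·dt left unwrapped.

(5.6037, -0.8382, 0.2618)

θ' = 0.2618 + 0.0·2.5 = 0.2618
ω = 0 → straight: x' = 5 + 0.25·cos(0.2618)·2.5 = 5.6037
y' = -1 + 0.25·sin(0.2618)·2.5 = -0.8382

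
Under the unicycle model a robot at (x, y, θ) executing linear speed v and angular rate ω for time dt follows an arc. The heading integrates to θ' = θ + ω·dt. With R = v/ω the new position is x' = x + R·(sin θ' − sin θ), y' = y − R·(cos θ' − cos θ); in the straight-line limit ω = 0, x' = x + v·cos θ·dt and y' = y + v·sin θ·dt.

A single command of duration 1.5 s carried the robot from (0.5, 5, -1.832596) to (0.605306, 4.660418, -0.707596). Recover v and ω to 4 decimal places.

v = 0.2500, ω = 0.7500

Δθ = -0.707596 − -1.832596 = 1.125000
ω = Δθ/dt = 1.125000/1.5 = 0.7500
R = −Δy/(cos θ' − cos θ) = 0.3333
v = R·ω = 0.3333·0.7500 = 0.2500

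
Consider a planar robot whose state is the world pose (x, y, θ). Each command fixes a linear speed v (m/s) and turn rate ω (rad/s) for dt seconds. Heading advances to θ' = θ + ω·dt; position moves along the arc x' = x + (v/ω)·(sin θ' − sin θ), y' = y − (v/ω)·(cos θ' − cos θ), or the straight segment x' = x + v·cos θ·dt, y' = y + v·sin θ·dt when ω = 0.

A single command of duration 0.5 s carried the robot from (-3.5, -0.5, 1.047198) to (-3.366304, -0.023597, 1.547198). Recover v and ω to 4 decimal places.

v = 1.0000, ω = 1.0000

Δθ = 1.547198 − 1.047198 = 0.500000
ω = Δθ/dt = 0.500000/0.5 = 1.0000
R = −Δy/(cos θ' − cos θ) = 1.0000
v = R·ω = 1.0000·1.0000 = 1.0000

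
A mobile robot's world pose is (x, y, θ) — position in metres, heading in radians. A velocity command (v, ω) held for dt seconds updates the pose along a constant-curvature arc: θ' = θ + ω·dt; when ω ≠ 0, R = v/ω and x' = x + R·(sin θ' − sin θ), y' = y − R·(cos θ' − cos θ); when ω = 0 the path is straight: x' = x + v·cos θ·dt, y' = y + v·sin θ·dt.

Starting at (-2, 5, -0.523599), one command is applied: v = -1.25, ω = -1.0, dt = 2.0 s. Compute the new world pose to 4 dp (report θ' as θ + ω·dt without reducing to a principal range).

θ' = -0.5236 + -1.0·2.0 = -2.5236
R = v/ω = -1.25/-1.0 = 1.2500
x' = -2 + 1.2500·(sin -2.5236 − sin -0.5236) = -2.0993
y' = 5 − 1.2500·(cos -2.5236 − cos -0.5236) = 7.1013

(-2.0993, 7.1013, -2.5236)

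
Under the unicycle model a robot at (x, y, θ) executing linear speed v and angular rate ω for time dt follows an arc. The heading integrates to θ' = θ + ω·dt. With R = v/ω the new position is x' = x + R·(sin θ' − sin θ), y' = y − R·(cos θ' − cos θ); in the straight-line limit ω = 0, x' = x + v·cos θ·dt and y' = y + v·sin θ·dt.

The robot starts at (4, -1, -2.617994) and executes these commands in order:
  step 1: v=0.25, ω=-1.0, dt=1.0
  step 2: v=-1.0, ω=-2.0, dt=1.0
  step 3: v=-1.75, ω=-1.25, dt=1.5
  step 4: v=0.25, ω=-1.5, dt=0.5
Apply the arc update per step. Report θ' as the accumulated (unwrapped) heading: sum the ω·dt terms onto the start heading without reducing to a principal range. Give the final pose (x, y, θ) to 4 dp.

(1.6641, -1.3584, -8.2430)

step 1: θ'=-3.6180 (R=-0.2500) → pose (3.7604, -1.0057, -3.6180)
step 2: θ'=-5.6180 (R=0.5000) → pose (3.8397, -1.8434, -5.6180)
step 3: θ'=-7.4930 (R=1.4000) → pose (1.6658, -1.2363, -7.4930)
step 4: θ'=-8.2430 (R=-0.1667) → pose (1.6641, -1.3584, -8.2430)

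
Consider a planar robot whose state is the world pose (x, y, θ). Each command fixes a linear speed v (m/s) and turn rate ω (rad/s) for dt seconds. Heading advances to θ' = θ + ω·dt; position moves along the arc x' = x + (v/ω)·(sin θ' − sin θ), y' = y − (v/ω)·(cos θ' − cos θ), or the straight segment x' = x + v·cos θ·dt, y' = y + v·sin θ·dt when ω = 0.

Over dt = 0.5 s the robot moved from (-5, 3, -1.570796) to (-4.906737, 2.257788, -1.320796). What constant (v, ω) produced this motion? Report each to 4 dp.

v = 1.5000, ω = 0.5000

Δθ = -1.320796 − -1.570796 = 0.250000
ω = Δθ/dt = 0.250000/0.5 = 0.5000
R = −Δy/(cos θ' − cos θ) = 3.0000
v = R·ω = 3.0000·0.5000 = 1.5000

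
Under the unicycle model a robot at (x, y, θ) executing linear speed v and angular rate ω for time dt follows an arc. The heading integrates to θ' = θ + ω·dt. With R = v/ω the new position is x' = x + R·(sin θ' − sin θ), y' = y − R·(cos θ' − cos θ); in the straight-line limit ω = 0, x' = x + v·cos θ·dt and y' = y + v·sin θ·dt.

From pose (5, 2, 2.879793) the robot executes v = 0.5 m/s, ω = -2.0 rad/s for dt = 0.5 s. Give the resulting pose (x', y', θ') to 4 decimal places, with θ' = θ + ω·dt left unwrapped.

θ' = 2.8798 + -2.0·0.5 = 1.8798
R = v/ω = 0.5/-2.0 = -0.2500
x' = 5 + -0.2500·(sin 1.8798 − sin 2.8798) = 4.8265
y' = 2 − -0.2500·(cos 1.8798 − cos 2.8798) = 2.1655

(4.8265, 2.1655, 1.8798)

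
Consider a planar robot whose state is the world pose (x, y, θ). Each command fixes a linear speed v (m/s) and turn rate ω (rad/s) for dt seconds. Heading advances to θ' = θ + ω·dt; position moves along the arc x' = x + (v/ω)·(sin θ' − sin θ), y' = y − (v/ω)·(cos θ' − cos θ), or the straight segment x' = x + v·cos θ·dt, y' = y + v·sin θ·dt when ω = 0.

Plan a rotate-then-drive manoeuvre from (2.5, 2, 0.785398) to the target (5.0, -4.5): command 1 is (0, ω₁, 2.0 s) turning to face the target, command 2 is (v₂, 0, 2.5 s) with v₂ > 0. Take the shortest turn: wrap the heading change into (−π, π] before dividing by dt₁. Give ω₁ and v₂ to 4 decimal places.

ω₁ = -0.9945, v₂ = 2.7857

heading to target = atan2(-4.5−2, 5−2.5) = -1.2036
Δθ = wrap(-1.2036 − 0.7854) = -1.9890; ω₁ = Δθ/dt₁ = -0.9945
distance = √((5−2.5)² + (-4.5−2)²) = 6.9642; v₂ = distance/dt₂ = 2.7857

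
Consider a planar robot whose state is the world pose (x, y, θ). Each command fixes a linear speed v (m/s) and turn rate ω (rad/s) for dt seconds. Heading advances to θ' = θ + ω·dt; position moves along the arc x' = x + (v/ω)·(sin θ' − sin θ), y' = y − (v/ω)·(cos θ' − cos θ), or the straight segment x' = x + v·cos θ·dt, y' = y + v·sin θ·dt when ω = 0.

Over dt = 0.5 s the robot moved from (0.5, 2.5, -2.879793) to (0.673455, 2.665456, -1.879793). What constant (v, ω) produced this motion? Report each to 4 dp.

Δθ = -1.879793 − -2.879793 = 1.000000
ω = Δθ/dt = 1.000000/0.5 = 2.0000
R = Δx/(sin θ' − sin θ) = -0.2500
v = R·ω = -0.2500·2.0000 = -0.5000

v = -0.5000, ω = 2.0000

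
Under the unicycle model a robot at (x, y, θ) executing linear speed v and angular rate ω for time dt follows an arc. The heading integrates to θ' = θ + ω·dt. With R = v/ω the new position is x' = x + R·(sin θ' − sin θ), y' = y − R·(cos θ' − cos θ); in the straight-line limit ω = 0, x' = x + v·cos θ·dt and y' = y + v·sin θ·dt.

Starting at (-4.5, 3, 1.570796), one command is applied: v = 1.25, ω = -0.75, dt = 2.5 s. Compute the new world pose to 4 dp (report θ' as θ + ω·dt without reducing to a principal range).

θ' = 1.5708 + -0.75·2.5 = -0.3042
R = v/ω = 1.25/-0.75 = -1.6667
x' = -4.5 + -1.6667·(sin -0.3042 − sin 1.5708) = -2.3341
y' = 3 − -1.6667·(cos -0.3042 − cos 1.5708) = 4.5901

(-2.3341, 4.5901, -0.3042)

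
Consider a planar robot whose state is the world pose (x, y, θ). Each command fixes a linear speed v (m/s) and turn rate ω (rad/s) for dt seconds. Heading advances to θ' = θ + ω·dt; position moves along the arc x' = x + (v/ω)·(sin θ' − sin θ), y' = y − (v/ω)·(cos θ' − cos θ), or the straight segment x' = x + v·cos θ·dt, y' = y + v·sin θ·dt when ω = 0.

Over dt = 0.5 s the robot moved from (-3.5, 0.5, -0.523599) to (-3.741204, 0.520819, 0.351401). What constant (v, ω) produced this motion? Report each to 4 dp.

Δθ = 0.351401 − -0.523599 = 0.875000
ω = Δθ/dt = 0.875000/0.5 = 1.7500
R = Δx/(sin θ' − sin θ) = -0.2857
v = R·ω = -0.2857·1.7500 = -0.5000

v = -0.5000, ω = 1.7500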